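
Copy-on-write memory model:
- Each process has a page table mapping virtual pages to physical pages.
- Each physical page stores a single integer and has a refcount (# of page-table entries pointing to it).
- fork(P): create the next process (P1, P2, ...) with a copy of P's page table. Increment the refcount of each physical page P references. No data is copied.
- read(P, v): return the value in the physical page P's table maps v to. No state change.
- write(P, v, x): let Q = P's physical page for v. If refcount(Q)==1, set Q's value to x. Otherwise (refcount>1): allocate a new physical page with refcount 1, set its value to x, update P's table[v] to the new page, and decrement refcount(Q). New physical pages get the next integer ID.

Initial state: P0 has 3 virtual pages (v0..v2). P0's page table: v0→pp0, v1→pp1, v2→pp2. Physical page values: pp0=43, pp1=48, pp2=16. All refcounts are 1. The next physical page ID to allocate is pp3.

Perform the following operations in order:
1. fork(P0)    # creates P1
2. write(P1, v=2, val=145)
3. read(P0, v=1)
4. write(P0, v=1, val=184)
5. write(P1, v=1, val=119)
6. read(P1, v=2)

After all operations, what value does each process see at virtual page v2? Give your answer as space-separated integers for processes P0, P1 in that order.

Op 1: fork(P0) -> P1. 3 ppages; refcounts: pp0:2 pp1:2 pp2:2
Op 2: write(P1, v2, 145). refcount(pp2)=2>1 -> COPY to pp3. 4 ppages; refcounts: pp0:2 pp1:2 pp2:1 pp3:1
Op 3: read(P0, v1) -> 48. No state change.
Op 4: write(P0, v1, 184). refcount(pp1)=2>1 -> COPY to pp4. 5 ppages; refcounts: pp0:2 pp1:1 pp2:1 pp3:1 pp4:1
Op 5: write(P1, v1, 119). refcount(pp1)=1 -> write in place. 5 ppages; refcounts: pp0:2 pp1:1 pp2:1 pp3:1 pp4:1
Op 6: read(P1, v2) -> 145. No state change.
P0: v2 -> pp2 = 16
P1: v2 -> pp3 = 145

Answer: 16 145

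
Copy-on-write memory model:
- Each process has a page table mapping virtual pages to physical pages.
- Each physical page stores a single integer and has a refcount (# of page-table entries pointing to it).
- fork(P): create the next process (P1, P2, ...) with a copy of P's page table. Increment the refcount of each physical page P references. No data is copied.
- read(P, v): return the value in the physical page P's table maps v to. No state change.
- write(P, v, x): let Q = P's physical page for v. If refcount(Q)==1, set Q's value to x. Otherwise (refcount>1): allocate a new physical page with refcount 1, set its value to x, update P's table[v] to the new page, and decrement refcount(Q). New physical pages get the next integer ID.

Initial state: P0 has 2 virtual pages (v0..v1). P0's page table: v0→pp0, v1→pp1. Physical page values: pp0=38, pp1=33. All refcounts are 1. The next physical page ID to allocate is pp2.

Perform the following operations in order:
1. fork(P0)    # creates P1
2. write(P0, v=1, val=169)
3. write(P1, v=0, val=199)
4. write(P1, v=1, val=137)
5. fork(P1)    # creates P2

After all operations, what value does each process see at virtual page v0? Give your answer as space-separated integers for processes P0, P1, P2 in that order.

Answer: 38 199 199

Derivation:
Op 1: fork(P0) -> P1. 2 ppages; refcounts: pp0:2 pp1:2
Op 2: write(P0, v1, 169). refcount(pp1)=2>1 -> COPY to pp2. 3 ppages; refcounts: pp0:2 pp1:1 pp2:1
Op 3: write(P1, v0, 199). refcount(pp0)=2>1 -> COPY to pp3. 4 ppages; refcounts: pp0:1 pp1:1 pp2:1 pp3:1
Op 4: write(P1, v1, 137). refcount(pp1)=1 -> write in place. 4 ppages; refcounts: pp0:1 pp1:1 pp2:1 pp3:1
Op 5: fork(P1) -> P2. 4 ppages; refcounts: pp0:1 pp1:2 pp2:1 pp3:2
P0: v0 -> pp0 = 38
P1: v0 -> pp3 = 199
P2: v0 -> pp3 = 199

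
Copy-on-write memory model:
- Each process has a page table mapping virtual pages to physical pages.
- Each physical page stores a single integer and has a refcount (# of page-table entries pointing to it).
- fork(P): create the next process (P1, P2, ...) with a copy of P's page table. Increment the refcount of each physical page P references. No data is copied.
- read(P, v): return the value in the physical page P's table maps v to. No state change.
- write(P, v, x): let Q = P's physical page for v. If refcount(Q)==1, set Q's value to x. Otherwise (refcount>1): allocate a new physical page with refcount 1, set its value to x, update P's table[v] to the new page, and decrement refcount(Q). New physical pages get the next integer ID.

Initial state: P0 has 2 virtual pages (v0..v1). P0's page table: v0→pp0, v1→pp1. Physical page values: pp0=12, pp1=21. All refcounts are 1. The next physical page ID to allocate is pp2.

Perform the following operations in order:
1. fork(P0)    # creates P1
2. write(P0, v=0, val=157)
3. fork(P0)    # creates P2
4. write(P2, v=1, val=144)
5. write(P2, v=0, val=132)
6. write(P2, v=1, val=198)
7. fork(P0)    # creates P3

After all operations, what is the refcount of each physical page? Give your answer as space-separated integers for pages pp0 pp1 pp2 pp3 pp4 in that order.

Op 1: fork(P0) -> P1. 2 ppages; refcounts: pp0:2 pp1:2
Op 2: write(P0, v0, 157). refcount(pp0)=2>1 -> COPY to pp2. 3 ppages; refcounts: pp0:1 pp1:2 pp2:1
Op 3: fork(P0) -> P2. 3 ppages; refcounts: pp0:1 pp1:3 pp2:2
Op 4: write(P2, v1, 144). refcount(pp1)=3>1 -> COPY to pp3. 4 ppages; refcounts: pp0:1 pp1:2 pp2:2 pp3:1
Op 5: write(P2, v0, 132). refcount(pp2)=2>1 -> COPY to pp4. 5 ppages; refcounts: pp0:1 pp1:2 pp2:1 pp3:1 pp4:1
Op 6: write(P2, v1, 198). refcount(pp3)=1 -> write in place. 5 ppages; refcounts: pp0:1 pp1:2 pp2:1 pp3:1 pp4:1
Op 7: fork(P0) -> P3. 5 ppages; refcounts: pp0:1 pp1:3 pp2:2 pp3:1 pp4:1

Answer: 1 3 2 1 1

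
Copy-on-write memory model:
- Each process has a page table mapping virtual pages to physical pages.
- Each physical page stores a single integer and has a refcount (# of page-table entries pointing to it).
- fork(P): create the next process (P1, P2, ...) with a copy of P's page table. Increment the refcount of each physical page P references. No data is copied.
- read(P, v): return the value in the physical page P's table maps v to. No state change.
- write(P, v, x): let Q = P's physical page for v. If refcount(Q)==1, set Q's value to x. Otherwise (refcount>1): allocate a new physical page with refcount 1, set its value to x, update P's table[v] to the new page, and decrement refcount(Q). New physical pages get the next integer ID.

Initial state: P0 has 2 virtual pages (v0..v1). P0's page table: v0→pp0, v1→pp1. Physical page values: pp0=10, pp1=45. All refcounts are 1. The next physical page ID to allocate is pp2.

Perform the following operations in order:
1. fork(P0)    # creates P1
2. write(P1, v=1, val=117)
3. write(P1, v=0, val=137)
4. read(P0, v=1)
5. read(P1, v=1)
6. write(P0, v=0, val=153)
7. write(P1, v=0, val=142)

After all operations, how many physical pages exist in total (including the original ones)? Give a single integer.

Answer: 4

Derivation:
Op 1: fork(P0) -> P1. 2 ppages; refcounts: pp0:2 pp1:2
Op 2: write(P1, v1, 117). refcount(pp1)=2>1 -> COPY to pp2. 3 ppages; refcounts: pp0:2 pp1:1 pp2:1
Op 3: write(P1, v0, 137). refcount(pp0)=2>1 -> COPY to pp3. 4 ppages; refcounts: pp0:1 pp1:1 pp2:1 pp3:1
Op 4: read(P0, v1) -> 45. No state change.
Op 5: read(P1, v1) -> 117. No state change.
Op 6: write(P0, v0, 153). refcount(pp0)=1 -> write in place. 4 ppages; refcounts: pp0:1 pp1:1 pp2:1 pp3:1
Op 7: write(P1, v0, 142). refcount(pp3)=1 -> write in place. 4 ppages; refcounts: pp0:1 pp1:1 pp2:1 pp3:1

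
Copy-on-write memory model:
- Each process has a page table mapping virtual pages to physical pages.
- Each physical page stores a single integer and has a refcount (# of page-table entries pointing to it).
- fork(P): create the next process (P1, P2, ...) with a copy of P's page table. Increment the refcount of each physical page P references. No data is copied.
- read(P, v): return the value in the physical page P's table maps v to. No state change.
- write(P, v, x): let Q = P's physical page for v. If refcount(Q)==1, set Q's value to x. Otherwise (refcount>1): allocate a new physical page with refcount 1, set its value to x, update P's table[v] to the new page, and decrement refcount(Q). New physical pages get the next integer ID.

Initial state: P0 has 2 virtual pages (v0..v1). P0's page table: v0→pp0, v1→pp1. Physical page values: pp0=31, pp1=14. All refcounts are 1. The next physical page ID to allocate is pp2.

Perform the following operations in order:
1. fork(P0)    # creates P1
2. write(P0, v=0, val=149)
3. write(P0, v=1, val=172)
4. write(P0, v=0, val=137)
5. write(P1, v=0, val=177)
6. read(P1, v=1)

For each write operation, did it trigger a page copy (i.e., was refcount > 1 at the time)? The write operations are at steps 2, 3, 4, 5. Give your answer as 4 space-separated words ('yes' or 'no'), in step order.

Op 1: fork(P0) -> P1. 2 ppages; refcounts: pp0:2 pp1:2
Op 2: write(P0, v0, 149). refcount(pp0)=2>1 -> COPY to pp2. 3 ppages; refcounts: pp0:1 pp1:2 pp2:1
Op 3: write(P0, v1, 172). refcount(pp1)=2>1 -> COPY to pp3. 4 ppages; refcounts: pp0:1 pp1:1 pp2:1 pp3:1
Op 4: write(P0, v0, 137). refcount(pp2)=1 -> write in place. 4 ppages; refcounts: pp0:1 pp1:1 pp2:1 pp3:1
Op 5: write(P1, v0, 177). refcount(pp0)=1 -> write in place. 4 ppages; refcounts: pp0:1 pp1:1 pp2:1 pp3:1
Op 6: read(P1, v1) -> 14. No state change.

yes yes no no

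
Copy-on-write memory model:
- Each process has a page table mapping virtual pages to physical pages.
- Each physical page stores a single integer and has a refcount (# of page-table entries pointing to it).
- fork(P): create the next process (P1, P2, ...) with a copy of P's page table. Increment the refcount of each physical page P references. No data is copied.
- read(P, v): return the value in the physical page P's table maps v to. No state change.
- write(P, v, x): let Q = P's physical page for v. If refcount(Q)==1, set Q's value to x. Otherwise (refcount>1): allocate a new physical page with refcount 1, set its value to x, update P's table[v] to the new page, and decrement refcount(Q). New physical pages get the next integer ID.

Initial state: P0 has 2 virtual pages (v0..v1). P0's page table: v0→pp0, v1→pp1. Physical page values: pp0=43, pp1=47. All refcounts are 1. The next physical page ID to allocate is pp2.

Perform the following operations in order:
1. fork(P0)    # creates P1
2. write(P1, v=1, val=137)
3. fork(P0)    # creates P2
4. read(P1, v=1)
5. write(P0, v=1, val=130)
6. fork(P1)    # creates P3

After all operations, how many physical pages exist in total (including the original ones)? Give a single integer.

Op 1: fork(P0) -> P1. 2 ppages; refcounts: pp0:2 pp1:2
Op 2: write(P1, v1, 137). refcount(pp1)=2>1 -> COPY to pp2. 3 ppages; refcounts: pp0:2 pp1:1 pp2:1
Op 3: fork(P0) -> P2. 3 ppages; refcounts: pp0:3 pp1:2 pp2:1
Op 4: read(P1, v1) -> 137. No state change.
Op 5: write(P0, v1, 130). refcount(pp1)=2>1 -> COPY to pp3. 4 ppages; refcounts: pp0:3 pp1:1 pp2:1 pp3:1
Op 6: fork(P1) -> P3. 4 ppages; refcounts: pp0:4 pp1:1 pp2:2 pp3:1

Answer: 4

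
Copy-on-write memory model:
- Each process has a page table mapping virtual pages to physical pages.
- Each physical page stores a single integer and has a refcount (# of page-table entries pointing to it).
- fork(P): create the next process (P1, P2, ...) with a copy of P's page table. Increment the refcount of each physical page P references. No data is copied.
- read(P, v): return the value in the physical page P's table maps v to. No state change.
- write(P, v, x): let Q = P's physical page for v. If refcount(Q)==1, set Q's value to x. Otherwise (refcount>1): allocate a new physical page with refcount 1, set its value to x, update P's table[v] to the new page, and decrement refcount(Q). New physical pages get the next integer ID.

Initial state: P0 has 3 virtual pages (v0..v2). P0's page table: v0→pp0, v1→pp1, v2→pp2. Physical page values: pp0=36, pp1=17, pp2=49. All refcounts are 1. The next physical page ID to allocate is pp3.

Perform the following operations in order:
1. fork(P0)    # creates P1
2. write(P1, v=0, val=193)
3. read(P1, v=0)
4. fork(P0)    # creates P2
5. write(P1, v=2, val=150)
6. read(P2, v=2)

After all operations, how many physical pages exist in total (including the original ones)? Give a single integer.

Op 1: fork(P0) -> P1. 3 ppages; refcounts: pp0:2 pp1:2 pp2:2
Op 2: write(P1, v0, 193). refcount(pp0)=2>1 -> COPY to pp3. 4 ppages; refcounts: pp0:1 pp1:2 pp2:2 pp3:1
Op 3: read(P1, v0) -> 193. No state change.
Op 4: fork(P0) -> P2. 4 ppages; refcounts: pp0:2 pp1:3 pp2:3 pp3:1
Op 5: write(P1, v2, 150). refcount(pp2)=3>1 -> COPY to pp4. 5 ppages; refcounts: pp0:2 pp1:3 pp2:2 pp3:1 pp4:1
Op 6: read(P2, v2) -> 49. No state change.

Answer: 5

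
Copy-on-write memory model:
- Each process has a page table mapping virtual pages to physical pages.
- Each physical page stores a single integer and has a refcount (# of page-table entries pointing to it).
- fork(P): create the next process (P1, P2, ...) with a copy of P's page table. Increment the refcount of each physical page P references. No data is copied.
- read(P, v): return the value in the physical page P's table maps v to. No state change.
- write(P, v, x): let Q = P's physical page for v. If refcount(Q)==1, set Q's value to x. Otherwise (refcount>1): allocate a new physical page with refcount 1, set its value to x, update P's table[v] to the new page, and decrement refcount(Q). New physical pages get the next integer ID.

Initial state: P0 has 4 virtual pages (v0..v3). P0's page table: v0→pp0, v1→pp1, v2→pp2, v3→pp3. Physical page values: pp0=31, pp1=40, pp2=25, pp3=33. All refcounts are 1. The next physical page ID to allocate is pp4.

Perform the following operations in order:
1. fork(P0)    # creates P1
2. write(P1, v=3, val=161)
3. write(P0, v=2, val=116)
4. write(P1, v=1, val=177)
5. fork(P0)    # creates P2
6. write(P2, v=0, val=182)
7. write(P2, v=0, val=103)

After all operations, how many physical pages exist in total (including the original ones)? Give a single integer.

Answer: 8

Derivation:
Op 1: fork(P0) -> P1. 4 ppages; refcounts: pp0:2 pp1:2 pp2:2 pp3:2
Op 2: write(P1, v3, 161). refcount(pp3)=2>1 -> COPY to pp4. 5 ppages; refcounts: pp0:2 pp1:2 pp2:2 pp3:1 pp4:1
Op 3: write(P0, v2, 116). refcount(pp2)=2>1 -> COPY to pp5. 6 ppages; refcounts: pp0:2 pp1:2 pp2:1 pp3:1 pp4:1 pp5:1
Op 4: write(P1, v1, 177). refcount(pp1)=2>1 -> COPY to pp6. 7 ppages; refcounts: pp0:2 pp1:1 pp2:1 pp3:1 pp4:1 pp5:1 pp6:1
Op 5: fork(P0) -> P2. 7 ppages; refcounts: pp0:3 pp1:2 pp2:1 pp3:2 pp4:1 pp5:2 pp6:1
Op 6: write(P2, v0, 182). refcount(pp0)=3>1 -> COPY to pp7. 8 ppages; refcounts: pp0:2 pp1:2 pp2:1 pp3:2 pp4:1 pp5:2 pp6:1 pp7:1
Op 7: write(P2, v0, 103). refcount(pp7)=1 -> write in place. 8 ppages; refcounts: pp0:2 pp1:2 pp2:1 pp3:2 pp4:1 pp5:2 pp6:1 pp7:1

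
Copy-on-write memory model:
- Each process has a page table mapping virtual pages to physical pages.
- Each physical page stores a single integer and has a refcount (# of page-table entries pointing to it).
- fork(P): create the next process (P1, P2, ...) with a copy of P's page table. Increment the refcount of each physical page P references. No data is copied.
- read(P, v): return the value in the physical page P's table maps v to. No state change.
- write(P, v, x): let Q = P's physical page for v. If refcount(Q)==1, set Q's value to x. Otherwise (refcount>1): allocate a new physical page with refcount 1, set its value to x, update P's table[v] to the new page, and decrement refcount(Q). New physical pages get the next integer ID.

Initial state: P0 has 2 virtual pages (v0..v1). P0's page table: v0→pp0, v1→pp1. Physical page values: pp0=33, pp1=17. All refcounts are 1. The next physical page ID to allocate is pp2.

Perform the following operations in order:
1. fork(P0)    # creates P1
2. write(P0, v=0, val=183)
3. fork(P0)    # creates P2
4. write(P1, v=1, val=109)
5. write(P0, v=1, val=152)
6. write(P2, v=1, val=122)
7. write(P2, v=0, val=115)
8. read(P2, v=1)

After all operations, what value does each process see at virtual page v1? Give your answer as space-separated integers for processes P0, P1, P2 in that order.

Answer: 152 109 122

Derivation:
Op 1: fork(P0) -> P1. 2 ppages; refcounts: pp0:2 pp1:2
Op 2: write(P0, v0, 183). refcount(pp0)=2>1 -> COPY to pp2. 3 ppages; refcounts: pp0:1 pp1:2 pp2:1
Op 3: fork(P0) -> P2. 3 ppages; refcounts: pp0:1 pp1:3 pp2:2
Op 4: write(P1, v1, 109). refcount(pp1)=3>1 -> COPY to pp3. 4 ppages; refcounts: pp0:1 pp1:2 pp2:2 pp3:1
Op 5: write(P0, v1, 152). refcount(pp1)=2>1 -> COPY to pp4. 5 ppages; refcounts: pp0:1 pp1:1 pp2:2 pp3:1 pp4:1
Op 6: write(P2, v1, 122). refcount(pp1)=1 -> write in place. 5 ppages; refcounts: pp0:1 pp1:1 pp2:2 pp3:1 pp4:1
Op 7: write(P2, v0, 115). refcount(pp2)=2>1 -> COPY to pp5. 6 ppages; refcounts: pp0:1 pp1:1 pp2:1 pp3:1 pp4:1 pp5:1
Op 8: read(P2, v1) -> 122. No state change.
P0: v1 -> pp4 = 152
P1: v1 -> pp3 = 109
P2: v1 -> pp1 = 122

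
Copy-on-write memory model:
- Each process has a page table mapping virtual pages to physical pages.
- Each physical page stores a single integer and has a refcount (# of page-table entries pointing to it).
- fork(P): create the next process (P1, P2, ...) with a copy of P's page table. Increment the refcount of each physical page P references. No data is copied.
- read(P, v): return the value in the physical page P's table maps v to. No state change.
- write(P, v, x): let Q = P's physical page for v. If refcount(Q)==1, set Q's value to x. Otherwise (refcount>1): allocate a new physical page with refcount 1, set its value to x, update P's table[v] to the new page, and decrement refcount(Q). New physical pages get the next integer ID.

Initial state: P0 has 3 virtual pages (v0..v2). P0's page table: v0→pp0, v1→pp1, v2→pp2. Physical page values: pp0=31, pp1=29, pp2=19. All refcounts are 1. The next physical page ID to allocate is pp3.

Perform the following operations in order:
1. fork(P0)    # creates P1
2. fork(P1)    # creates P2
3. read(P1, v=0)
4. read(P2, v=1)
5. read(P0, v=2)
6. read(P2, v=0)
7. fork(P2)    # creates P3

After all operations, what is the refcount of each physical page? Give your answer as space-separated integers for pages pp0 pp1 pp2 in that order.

Answer: 4 4 4

Derivation:
Op 1: fork(P0) -> P1. 3 ppages; refcounts: pp0:2 pp1:2 pp2:2
Op 2: fork(P1) -> P2. 3 ppages; refcounts: pp0:3 pp1:3 pp2:3
Op 3: read(P1, v0) -> 31. No state change.
Op 4: read(P2, v1) -> 29. No state change.
Op 5: read(P0, v2) -> 19. No state change.
Op 6: read(P2, v0) -> 31. No state change.
Op 7: fork(P2) -> P3. 3 ppages; refcounts: pp0:4 pp1:4 pp2:4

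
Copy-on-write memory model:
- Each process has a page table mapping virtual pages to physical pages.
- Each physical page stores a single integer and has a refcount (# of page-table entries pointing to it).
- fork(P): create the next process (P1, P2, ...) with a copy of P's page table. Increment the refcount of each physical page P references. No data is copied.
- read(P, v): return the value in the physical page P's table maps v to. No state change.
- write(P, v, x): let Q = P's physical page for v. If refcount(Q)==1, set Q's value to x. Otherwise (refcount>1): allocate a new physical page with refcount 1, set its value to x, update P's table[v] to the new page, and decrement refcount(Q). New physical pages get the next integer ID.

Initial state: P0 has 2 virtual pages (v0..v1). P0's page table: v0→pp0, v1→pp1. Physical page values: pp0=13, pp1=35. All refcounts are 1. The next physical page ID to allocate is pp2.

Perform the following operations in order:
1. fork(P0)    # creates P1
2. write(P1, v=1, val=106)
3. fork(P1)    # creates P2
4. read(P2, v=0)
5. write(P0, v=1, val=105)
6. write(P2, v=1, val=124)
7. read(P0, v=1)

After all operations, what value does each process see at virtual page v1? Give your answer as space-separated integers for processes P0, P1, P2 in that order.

Answer: 105 106 124

Derivation:
Op 1: fork(P0) -> P1. 2 ppages; refcounts: pp0:2 pp1:2
Op 2: write(P1, v1, 106). refcount(pp1)=2>1 -> COPY to pp2. 3 ppages; refcounts: pp0:2 pp1:1 pp2:1
Op 3: fork(P1) -> P2. 3 ppages; refcounts: pp0:3 pp1:1 pp2:2
Op 4: read(P2, v0) -> 13. No state change.
Op 5: write(P0, v1, 105). refcount(pp1)=1 -> write in place. 3 ppages; refcounts: pp0:3 pp1:1 pp2:2
Op 6: write(P2, v1, 124). refcount(pp2)=2>1 -> COPY to pp3. 4 ppages; refcounts: pp0:3 pp1:1 pp2:1 pp3:1
Op 7: read(P0, v1) -> 105. No state change.
P0: v1 -> pp1 = 105
P1: v1 -> pp2 = 106
P2: v1 -> pp3 = 124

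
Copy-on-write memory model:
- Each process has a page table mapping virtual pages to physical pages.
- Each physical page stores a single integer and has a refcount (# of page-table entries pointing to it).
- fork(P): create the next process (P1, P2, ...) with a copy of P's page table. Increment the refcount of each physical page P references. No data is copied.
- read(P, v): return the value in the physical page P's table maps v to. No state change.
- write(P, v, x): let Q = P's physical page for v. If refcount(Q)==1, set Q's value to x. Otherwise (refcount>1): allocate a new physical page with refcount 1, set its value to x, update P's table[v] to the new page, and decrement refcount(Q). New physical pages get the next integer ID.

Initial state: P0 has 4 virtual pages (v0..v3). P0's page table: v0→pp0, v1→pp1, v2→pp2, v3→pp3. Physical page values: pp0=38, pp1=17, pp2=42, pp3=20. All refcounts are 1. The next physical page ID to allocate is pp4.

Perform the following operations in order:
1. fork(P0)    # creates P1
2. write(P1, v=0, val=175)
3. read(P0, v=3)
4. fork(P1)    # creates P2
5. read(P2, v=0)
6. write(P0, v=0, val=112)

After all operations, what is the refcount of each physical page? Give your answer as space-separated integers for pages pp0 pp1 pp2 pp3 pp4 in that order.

Op 1: fork(P0) -> P1. 4 ppages; refcounts: pp0:2 pp1:2 pp2:2 pp3:2
Op 2: write(P1, v0, 175). refcount(pp0)=2>1 -> COPY to pp4. 5 ppages; refcounts: pp0:1 pp1:2 pp2:2 pp3:2 pp4:1
Op 3: read(P0, v3) -> 20. No state change.
Op 4: fork(P1) -> P2. 5 ppages; refcounts: pp0:1 pp1:3 pp2:3 pp3:3 pp4:2
Op 5: read(P2, v0) -> 175. No state change.
Op 6: write(P0, v0, 112). refcount(pp0)=1 -> write in place. 5 ppages; refcounts: pp0:1 pp1:3 pp2:3 pp3:3 pp4:2

Answer: 1 3 3 3 2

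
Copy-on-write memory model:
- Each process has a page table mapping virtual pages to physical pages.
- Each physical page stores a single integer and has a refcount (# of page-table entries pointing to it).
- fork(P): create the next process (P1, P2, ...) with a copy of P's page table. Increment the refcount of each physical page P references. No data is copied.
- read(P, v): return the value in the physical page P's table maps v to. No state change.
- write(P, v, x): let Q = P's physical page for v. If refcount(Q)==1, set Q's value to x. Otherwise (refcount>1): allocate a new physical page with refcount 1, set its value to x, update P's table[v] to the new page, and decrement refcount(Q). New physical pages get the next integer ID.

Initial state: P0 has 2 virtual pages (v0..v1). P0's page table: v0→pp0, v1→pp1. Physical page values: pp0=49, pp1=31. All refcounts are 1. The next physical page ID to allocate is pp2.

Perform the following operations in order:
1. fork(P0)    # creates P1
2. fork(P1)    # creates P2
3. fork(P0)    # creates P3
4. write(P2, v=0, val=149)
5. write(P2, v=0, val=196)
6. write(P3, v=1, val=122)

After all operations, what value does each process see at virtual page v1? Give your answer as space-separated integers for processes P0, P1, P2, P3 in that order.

Answer: 31 31 31 122

Derivation:
Op 1: fork(P0) -> P1. 2 ppages; refcounts: pp0:2 pp1:2
Op 2: fork(P1) -> P2. 2 ppages; refcounts: pp0:3 pp1:3
Op 3: fork(P0) -> P3. 2 ppages; refcounts: pp0:4 pp1:4
Op 4: write(P2, v0, 149). refcount(pp0)=4>1 -> COPY to pp2. 3 ppages; refcounts: pp0:3 pp1:4 pp2:1
Op 5: write(P2, v0, 196). refcount(pp2)=1 -> write in place. 3 ppages; refcounts: pp0:3 pp1:4 pp2:1
Op 6: write(P3, v1, 122). refcount(pp1)=4>1 -> COPY to pp3. 4 ppages; refcounts: pp0:3 pp1:3 pp2:1 pp3:1
P0: v1 -> pp1 = 31
P1: v1 -> pp1 = 31
P2: v1 -> pp1 = 31
P3: v1 -> pp3 = 122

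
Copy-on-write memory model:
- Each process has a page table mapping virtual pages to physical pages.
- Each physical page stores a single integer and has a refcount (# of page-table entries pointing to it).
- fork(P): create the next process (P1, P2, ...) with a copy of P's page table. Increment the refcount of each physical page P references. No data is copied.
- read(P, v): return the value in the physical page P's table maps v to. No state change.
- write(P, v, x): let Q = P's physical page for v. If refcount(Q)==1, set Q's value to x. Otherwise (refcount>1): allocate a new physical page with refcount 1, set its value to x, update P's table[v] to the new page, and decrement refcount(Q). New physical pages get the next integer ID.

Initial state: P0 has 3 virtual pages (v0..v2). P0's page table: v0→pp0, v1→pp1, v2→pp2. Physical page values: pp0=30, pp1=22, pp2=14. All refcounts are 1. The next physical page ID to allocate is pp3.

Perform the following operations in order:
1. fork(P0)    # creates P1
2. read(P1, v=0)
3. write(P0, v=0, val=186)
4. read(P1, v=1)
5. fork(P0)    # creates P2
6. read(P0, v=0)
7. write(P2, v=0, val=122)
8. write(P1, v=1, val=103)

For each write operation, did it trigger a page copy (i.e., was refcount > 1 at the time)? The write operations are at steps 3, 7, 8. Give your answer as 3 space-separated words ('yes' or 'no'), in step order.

Op 1: fork(P0) -> P1. 3 ppages; refcounts: pp0:2 pp1:2 pp2:2
Op 2: read(P1, v0) -> 30. No state change.
Op 3: write(P0, v0, 186). refcount(pp0)=2>1 -> COPY to pp3. 4 ppages; refcounts: pp0:1 pp1:2 pp2:2 pp3:1
Op 4: read(P1, v1) -> 22. No state change.
Op 5: fork(P0) -> P2. 4 ppages; refcounts: pp0:1 pp1:3 pp2:3 pp3:2
Op 6: read(P0, v0) -> 186. No state change.
Op 7: write(P2, v0, 122). refcount(pp3)=2>1 -> COPY to pp4. 5 ppages; refcounts: pp0:1 pp1:3 pp2:3 pp3:1 pp4:1
Op 8: write(P1, v1, 103). refcount(pp1)=3>1 -> COPY to pp5. 6 ppages; refcounts: pp0:1 pp1:2 pp2:3 pp3:1 pp4:1 pp5:1

yes yes yes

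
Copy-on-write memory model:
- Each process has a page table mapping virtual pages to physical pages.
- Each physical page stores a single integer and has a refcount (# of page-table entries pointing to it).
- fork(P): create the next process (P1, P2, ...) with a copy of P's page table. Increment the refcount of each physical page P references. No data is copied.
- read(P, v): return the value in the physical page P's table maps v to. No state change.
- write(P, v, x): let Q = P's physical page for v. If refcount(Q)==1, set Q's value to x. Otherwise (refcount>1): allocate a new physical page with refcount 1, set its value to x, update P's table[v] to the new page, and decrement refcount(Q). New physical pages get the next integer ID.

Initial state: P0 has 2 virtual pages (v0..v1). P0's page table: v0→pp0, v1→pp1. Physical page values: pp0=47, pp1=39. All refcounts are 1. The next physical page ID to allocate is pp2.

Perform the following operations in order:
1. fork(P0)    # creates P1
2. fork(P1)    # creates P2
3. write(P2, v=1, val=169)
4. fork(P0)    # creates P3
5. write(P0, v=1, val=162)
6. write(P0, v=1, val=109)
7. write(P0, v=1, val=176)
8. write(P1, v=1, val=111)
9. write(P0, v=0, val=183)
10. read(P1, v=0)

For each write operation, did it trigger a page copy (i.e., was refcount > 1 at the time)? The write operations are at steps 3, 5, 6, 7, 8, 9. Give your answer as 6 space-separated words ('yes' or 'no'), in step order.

Op 1: fork(P0) -> P1. 2 ppages; refcounts: pp0:2 pp1:2
Op 2: fork(P1) -> P2. 2 ppages; refcounts: pp0:3 pp1:3
Op 3: write(P2, v1, 169). refcount(pp1)=3>1 -> COPY to pp2. 3 ppages; refcounts: pp0:3 pp1:2 pp2:1
Op 4: fork(P0) -> P3. 3 ppages; refcounts: pp0:4 pp1:3 pp2:1
Op 5: write(P0, v1, 162). refcount(pp1)=3>1 -> COPY to pp3. 4 ppages; refcounts: pp0:4 pp1:2 pp2:1 pp3:1
Op 6: write(P0, v1, 109). refcount(pp3)=1 -> write in place. 4 ppages; refcounts: pp0:4 pp1:2 pp2:1 pp3:1
Op 7: write(P0, v1, 176). refcount(pp3)=1 -> write in place. 4 ppages; refcounts: pp0:4 pp1:2 pp2:1 pp3:1
Op 8: write(P1, v1, 111). refcount(pp1)=2>1 -> COPY to pp4. 5 ppages; refcounts: pp0:4 pp1:1 pp2:1 pp3:1 pp4:1
Op 9: write(P0, v0, 183). refcount(pp0)=4>1 -> COPY to pp5. 6 ppages; refcounts: pp0:3 pp1:1 pp2:1 pp3:1 pp4:1 pp5:1
Op 10: read(P1, v0) -> 47. No state change.

yes yes no no yes yes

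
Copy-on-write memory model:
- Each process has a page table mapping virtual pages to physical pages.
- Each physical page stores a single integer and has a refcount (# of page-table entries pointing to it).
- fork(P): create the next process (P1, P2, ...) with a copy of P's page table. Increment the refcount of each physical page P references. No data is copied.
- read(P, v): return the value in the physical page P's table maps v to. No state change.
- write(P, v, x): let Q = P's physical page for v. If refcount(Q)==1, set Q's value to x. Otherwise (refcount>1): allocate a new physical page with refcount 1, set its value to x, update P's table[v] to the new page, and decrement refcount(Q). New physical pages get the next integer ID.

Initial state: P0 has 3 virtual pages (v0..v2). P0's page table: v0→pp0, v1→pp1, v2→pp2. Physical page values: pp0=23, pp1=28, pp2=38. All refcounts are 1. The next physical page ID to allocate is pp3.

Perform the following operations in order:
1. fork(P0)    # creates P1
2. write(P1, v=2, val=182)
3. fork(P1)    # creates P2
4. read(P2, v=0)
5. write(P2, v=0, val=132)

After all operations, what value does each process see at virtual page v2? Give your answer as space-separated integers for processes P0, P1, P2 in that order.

Op 1: fork(P0) -> P1. 3 ppages; refcounts: pp0:2 pp1:2 pp2:2
Op 2: write(P1, v2, 182). refcount(pp2)=2>1 -> COPY to pp3. 4 ppages; refcounts: pp0:2 pp1:2 pp2:1 pp3:1
Op 3: fork(P1) -> P2. 4 ppages; refcounts: pp0:3 pp1:3 pp2:1 pp3:2
Op 4: read(P2, v0) -> 23. No state change.
Op 5: write(P2, v0, 132). refcount(pp0)=3>1 -> COPY to pp4. 5 ppages; refcounts: pp0:2 pp1:3 pp2:1 pp3:2 pp4:1
P0: v2 -> pp2 = 38
P1: v2 -> pp3 = 182
P2: v2 -> pp3 = 182

Answer: 38 182 182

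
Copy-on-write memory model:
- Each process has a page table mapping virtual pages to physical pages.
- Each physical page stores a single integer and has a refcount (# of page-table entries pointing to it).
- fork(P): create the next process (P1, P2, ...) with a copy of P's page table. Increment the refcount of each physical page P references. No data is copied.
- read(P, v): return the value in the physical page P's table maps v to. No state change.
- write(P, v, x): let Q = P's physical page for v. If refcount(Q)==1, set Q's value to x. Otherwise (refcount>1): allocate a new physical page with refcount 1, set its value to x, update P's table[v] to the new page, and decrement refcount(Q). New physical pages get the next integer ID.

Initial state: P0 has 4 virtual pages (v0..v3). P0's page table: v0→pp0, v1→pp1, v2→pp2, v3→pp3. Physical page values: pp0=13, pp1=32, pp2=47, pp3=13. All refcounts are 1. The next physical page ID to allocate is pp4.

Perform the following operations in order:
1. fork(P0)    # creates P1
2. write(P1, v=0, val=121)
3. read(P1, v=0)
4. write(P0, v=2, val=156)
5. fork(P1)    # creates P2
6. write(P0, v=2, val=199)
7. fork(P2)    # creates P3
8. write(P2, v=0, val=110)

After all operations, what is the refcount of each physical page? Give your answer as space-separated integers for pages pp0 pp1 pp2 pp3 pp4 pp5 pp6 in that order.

Answer: 1 4 3 4 2 1 1

Derivation:
Op 1: fork(P0) -> P1. 4 ppages; refcounts: pp0:2 pp1:2 pp2:2 pp3:2
Op 2: write(P1, v0, 121). refcount(pp0)=2>1 -> COPY to pp4. 5 ppages; refcounts: pp0:1 pp1:2 pp2:2 pp3:2 pp4:1
Op 3: read(P1, v0) -> 121. No state change.
Op 4: write(P0, v2, 156). refcount(pp2)=2>1 -> COPY to pp5. 6 ppages; refcounts: pp0:1 pp1:2 pp2:1 pp3:2 pp4:1 pp5:1
Op 5: fork(P1) -> P2. 6 ppages; refcounts: pp0:1 pp1:3 pp2:2 pp3:3 pp4:2 pp5:1
Op 6: write(P0, v2, 199). refcount(pp5)=1 -> write in place. 6 ppages; refcounts: pp0:1 pp1:3 pp2:2 pp3:3 pp4:2 pp5:1
Op 7: fork(P2) -> P3. 6 ppages; refcounts: pp0:1 pp1:4 pp2:3 pp3:4 pp4:3 pp5:1
Op 8: write(P2, v0, 110). refcount(pp4)=3>1 -> COPY to pp6. 7 ppages; refcounts: pp0:1 pp1:4 pp2:3 pp3:4 pp4:2 pp5:1 pp6:1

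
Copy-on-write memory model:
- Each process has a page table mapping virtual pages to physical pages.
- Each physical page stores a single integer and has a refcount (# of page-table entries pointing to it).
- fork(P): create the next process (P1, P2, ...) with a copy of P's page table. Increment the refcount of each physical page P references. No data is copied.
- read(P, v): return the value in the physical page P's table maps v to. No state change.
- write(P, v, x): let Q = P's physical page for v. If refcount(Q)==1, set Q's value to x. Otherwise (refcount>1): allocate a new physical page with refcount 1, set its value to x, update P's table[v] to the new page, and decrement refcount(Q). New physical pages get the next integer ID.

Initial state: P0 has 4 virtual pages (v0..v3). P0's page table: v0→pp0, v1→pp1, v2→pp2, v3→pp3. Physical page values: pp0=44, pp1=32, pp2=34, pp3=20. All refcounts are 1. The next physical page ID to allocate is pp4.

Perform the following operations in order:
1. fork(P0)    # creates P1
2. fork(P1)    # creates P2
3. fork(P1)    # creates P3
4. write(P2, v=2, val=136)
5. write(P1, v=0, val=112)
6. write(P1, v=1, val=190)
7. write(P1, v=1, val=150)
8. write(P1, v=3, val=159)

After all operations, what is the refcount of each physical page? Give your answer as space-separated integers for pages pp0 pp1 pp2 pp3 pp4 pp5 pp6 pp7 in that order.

Op 1: fork(P0) -> P1. 4 ppages; refcounts: pp0:2 pp1:2 pp2:2 pp3:2
Op 2: fork(P1) -> P2. 4 ppages; refcounts: pp0:3 pp1:3 pp2:3 pp3:3
Op 3: fork(P1) -> P3. 4 ppages; refcounts: pp0:4 pp1:4 pp2:4 pp3:4
Op 4: write(P2, v2, 136). refcount(pp2)=4>1 -> COPY to pp4. 5 ppages; refcounts: pp0:4 pp1:4 pp2:3 pp3:4 pp4:1
Op 5: write(P1, v0, 112). refcount(pp0)=4>1 -> COPY to pp5. 6 ppages; refcounts: pp0:3 pp1:4 pp2:3 pp3:4 pp4:1 pp5:1
Op 6: write(P1, v1, 190). refcount(pp1)=4>1 -> COPY to pp6. 7 ppages; refcounts: pp0:3 pp1:3 pp2:3 pp3:4 pp4:1 pp5:1 pp6:1
Op 7: write(P1, v1, 150). refcount(pp6)=1 -> write in place. 7 ppages; refcounts: pp0:3 pp1:3 pp2:3 pp3:4 pp4:1 pp5:1 pp6:1
Op 8: write(P1, v3, 159). refcount(pp3)=4>1 -> COPY to pp7. 8 ppages; refcounts: pp0:3 pp1:3 pp2:3 pp3:3 pp4:1 pp5:1 pp6:1 pp7:1

Answer: 3 3 3 3 1 1 1 1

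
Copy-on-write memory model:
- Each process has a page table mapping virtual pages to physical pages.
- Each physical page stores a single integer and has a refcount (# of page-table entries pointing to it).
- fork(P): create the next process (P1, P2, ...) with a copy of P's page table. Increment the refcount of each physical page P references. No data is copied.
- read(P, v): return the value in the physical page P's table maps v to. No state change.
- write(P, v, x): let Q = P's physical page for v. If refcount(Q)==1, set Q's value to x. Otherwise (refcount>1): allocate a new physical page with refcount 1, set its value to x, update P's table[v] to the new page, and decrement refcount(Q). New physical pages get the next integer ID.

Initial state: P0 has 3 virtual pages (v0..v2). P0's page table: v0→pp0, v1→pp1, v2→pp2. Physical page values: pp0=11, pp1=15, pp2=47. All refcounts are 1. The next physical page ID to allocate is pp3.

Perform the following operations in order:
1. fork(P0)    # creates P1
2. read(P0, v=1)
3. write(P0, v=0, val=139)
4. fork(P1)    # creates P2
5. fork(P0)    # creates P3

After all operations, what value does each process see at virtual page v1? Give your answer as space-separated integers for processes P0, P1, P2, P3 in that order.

Answer: 15 15 15 15

Derivation:
Op 1: fork(P0) -> P1. 3 ppages; refcounts: pp0:2 pp1:2 pp2:2
Op 2: read(P0, v1) -> 15. No state change.
Op 3: write(P0, v0, 139). refcount(pp0)=2>1 -> COPY to pp3. 4 ppages; refcounts: pp0:1 pp1:2 pp2:2 pp3:1
Op 4: fork(P1) -> P2. 4 ppages; refcounts: pp0:2 pp1:3 pp2:3 pp3:1
Op 5: fork(P0) -> P3. 4 ppages; refcounts: pp0:2 pp1:4 pp2:4 pp3:2
P0: v1 -> pp1 = 15
P1: v1 -> pp1 = 15
P2: v1 -> pp1 = 15
P3: v1 -> pp1 = 15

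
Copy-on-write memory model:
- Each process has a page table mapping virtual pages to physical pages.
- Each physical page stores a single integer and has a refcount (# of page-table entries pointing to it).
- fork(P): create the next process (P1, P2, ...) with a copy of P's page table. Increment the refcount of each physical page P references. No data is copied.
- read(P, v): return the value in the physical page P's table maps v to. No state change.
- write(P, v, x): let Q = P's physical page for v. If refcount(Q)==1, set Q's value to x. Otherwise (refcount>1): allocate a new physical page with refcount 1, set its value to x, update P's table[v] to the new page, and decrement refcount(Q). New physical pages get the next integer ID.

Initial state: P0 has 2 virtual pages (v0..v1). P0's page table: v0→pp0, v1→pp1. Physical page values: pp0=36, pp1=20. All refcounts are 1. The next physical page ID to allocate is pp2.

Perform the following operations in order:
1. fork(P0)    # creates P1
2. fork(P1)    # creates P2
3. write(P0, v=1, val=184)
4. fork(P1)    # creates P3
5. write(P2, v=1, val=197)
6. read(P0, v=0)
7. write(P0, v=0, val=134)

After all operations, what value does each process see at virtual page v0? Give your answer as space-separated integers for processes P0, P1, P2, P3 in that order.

Answer: 134 36 36 36

Derivation:
Op 1: fork(P0) -> P1. 2 ppages; refcounts: pp0:2 pp1:2
Op 2: fork(P1) -> P2. 2 ppages; refcounts: pp0:3 pp1:3
Op 3: write(P0, v1, 184). refcount(pp1)=3>1 -> COPY to pp2. 3 ppages; refcounts: pp0:3 pp1:2 pp2:1
Op 4: fork(P1) -> P3. 3 ppages; refcounts: pp0:4 pp1:3 pp2:1
Op 5: write(P2, v1, 197). refcount(pp1)=3>1 -> COPY to pp3. 4 ppages; refcounts: pp0:4 pp1:2 pp2:1 pp3:1
Op 6: read(P0, v0) -> 36. No state change.
Op 7: write(P0, v0, 134). refcount(pp0)=4>1 -> COPY to pp4. 5 ppages; refcounts: pp0:3 pp1:2 pp2:1 pp3:1 pp4:1
P0: v0 -> pp4 = 134
P1: v0 -> pp0 = 36
P2: v0 -> pp0 = 36
P3: v0 -> pp0 = 36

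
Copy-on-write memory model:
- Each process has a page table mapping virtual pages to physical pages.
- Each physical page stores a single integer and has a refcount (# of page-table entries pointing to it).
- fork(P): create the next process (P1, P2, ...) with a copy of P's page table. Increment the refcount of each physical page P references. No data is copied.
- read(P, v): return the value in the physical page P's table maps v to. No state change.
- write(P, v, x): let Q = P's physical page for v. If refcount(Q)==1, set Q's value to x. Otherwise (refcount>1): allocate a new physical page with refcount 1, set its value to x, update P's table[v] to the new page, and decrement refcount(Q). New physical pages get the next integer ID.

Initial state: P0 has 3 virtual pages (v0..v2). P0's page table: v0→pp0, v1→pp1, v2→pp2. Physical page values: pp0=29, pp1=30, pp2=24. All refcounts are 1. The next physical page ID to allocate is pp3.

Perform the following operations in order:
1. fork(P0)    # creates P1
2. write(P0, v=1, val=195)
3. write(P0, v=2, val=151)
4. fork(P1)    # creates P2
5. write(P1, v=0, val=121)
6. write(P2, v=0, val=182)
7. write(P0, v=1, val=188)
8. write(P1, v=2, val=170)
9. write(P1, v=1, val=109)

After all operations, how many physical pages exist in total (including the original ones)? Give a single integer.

Answer: 9

Derivation:
Op 1: fork(P0) -> P1. 3 ppages; refcounts: pp0:2 pp1:2 pp2:2
Op 2: write(P0, v1, 195). refcount(pp1)=2>1 -> COPY to pp3. 4 ppages; refcounts: pp0:2 pp1:1 pp2:2 pp3:1
Op 3: write(P0, v2, 151). refcount(pp2)=2>1 -> COPY to pp4. 5 ppages; refcounts: pp0:2 pp1:1 pp2:1 pp3:1 pp4:1
Op 4: fork(P1) -> P2. 5 ppages; refcounts: pp0:3 pp1:2 pp2:2 pp3:1 pp4:1
Op 5: write(P1, v0, 121). refcount(pp0)=3>1 -> COPY to pp5. 6 ppages; refcounts: pp0:2 pp1:2 pp2:2 pp3:1 pp4:1 pp5:1
Op 6: write(P2, v0, 182). refcount(pp0)=2>1 -> COPY to pp6. 7 ppages; refcounts: pp0:1 pp1:2 pp2:2 pp3:1 pp4:1 pp5:1 pp6:1
Op 7: write(P0, v1, 188). refcount(pp3)=1 -> write in place. 7 ppages; refcounts: pp0:1 pp1:2 pp2:2 pp3:1 pp4:1 pp5:1 pp6:1
Op 8: write(P1, v2, 170). refcount(pp2)=2>1 -> COPY to pp7. 8 ppages; refcounts: pp0:1 pp1:2 pp2:1 pp3:1 pp4:1 pp5:1 pp6:1 pp7:1
Op 9: write(P1, v1, 109). refcount(pp1)=2>1 -> COPY to pp8. 9 ppages; refcounts: pp0:1 pp1:1 pp2:1 pp3:1 pp4:1 pp5:1 pp6:1 pp7:1 pp8:1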